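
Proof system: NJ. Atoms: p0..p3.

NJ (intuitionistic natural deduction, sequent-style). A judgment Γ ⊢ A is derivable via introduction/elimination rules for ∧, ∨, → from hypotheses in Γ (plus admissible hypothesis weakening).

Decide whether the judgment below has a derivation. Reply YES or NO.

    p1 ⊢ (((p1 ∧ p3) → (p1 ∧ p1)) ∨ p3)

Proof tree:
[∨I₁] p1 ⊢ (((p1 ∧ p3) → (p1 ∧ p1)) ∨ p3)
  [→I] p1 ⊢ ((p1 ∧ p3) → (p1 ∧ p1))
    [∧I] p1, (p1 ∧ p3) ⊢ (p1 ∧ p1)
      [Wk] p1, (p1 ∧ p3) ⊢ p1
        [Ax] p1 ⊢ p1
      [Wk] p1, (p1 ∧ p3) ⊢ p1
        [Ax] p1 ⊢ p1

Result: YES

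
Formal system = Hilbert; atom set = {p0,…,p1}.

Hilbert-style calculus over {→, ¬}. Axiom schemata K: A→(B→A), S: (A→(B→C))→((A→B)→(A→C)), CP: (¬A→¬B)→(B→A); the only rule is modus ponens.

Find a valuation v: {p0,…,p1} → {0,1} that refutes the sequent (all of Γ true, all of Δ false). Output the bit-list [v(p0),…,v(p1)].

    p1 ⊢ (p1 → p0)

Search for a countermodel by truth-table:
  v=00: Γ:[p1=F] Δ:[(p1 → p0)=T] refutes=False
  v=01: Γ:[p1=T] Δ:[(p1 → p0)=F] refutes=True  ← countermodel

Result: [0, 1]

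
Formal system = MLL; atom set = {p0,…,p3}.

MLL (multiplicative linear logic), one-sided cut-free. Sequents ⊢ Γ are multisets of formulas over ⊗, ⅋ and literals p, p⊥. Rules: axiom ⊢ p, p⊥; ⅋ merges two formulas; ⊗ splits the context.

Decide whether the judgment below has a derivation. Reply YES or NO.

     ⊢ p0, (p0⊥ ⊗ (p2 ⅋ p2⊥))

Derivation (root first):
[⊗]  ⊢ p0, (p0⊥ ⊗ (p2 ⅋ p2⊥))
  [Ax]  ⊢ p0, p0⊥
  [⅋]  ⊢ (p2 ⅋ p2⊥)
    [Ax]  ⊢ p2, p2⊥

Result: YES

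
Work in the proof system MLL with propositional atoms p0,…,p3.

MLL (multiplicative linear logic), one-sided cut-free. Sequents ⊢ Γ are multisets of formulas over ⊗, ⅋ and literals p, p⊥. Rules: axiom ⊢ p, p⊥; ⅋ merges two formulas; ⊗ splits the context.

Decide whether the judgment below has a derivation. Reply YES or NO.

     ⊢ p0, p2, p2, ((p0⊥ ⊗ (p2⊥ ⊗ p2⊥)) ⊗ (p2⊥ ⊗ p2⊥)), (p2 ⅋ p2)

Derivation (root first):
[⅋]  ⊢ p0, p2, p2, ((p0⊥ ⊗ (p2⊥ ⊗ p2⊥)) ⊗ (p2⊥ ⊗ p2⊥)), (p2 ⅋ p2)
  [⊗]  ⊢ p0, p2, p2, p2, p2, ((p0⊥ ⊗ (p2⊥ ⊗ p2⊥)) ⊗ (p2⊥ ⊗ p2⊥))
    [⊗]  ⊢ p0, p2, p2, (p0⊥ ⊗ (p2⊥ ⊗ p2⊥))
      [Ax]  ⊢ p0, p0⊥
      [⊗]  ⊢ p2, p2, (p2⊥ ⊗ p2⊥)
        [Ax]  ⊢ p2, p2⊥
        [Ax]  ⊢ p2, p2⊥
    [⊗]  ⊢ p2, p2, (p2⊥ ⊗ p2⊥)
      [Ax]  ⊢ p2, p2⊥
      [Ax]  ⊢ p2, p2⊥

Result: YES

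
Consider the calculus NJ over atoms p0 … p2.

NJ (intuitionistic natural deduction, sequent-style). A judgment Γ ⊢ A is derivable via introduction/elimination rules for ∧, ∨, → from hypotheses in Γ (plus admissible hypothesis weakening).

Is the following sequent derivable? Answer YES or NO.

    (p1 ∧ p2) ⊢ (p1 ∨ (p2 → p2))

Proof tree:
[Wk] (p1 ∧ p2) ⊢ (p1 ∨ (p2 → p2))
  [∨I₂]  ⊢ (p1 ∨ (p2 → p2))
    [→I]  ⊢ (p2 → p2)
      [Ax] p2 ⊢ p2

Result: YES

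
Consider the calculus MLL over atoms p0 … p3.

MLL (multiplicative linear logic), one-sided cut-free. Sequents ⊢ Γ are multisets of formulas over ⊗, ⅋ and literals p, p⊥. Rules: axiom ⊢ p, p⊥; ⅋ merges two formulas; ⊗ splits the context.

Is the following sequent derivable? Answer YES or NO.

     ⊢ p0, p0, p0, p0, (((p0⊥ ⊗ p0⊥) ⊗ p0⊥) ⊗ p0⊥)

Proof tree:
[⊗]  ⊢ p0, p0, p0, p0, (((p0⊥ ⊗ p0⊥) ⊗ p0⊥) ⊗ p0⊥)
  [⊗]  ⊢ p0, p0, p0, ((p0⊥ ⊗ p0⊥) ⊗ p0⊥)
    [⊗]  ⊢ p0, p0, (p0⊥ ⊗ p0⊥)
      [Ax]  ⊢ p0, p0⊥
      [Ax]  ⊢ p0, p0⊥
    [Ax]  ⊢ p0, p0⊥
  [Ax]  ⊢ p0, p0⊥

Result: YES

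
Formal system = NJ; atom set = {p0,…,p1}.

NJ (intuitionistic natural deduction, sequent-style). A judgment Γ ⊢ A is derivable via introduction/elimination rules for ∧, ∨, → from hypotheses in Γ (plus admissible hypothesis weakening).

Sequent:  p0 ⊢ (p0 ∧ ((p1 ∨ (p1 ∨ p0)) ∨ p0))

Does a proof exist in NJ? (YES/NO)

Proof tree:
[∧I] p0 ⊢ (p0 ∧ ((p1 ∨ (p1 ∨ p0)) ∨ p0))
  [Ax] p0 ⊢ p0
  [∨I₁] p0 ⊢ ((p1 ∨ (p1 ∨ p0)) ∨ p0)
    [∨I₂] p0 ⊢ (p1 ∨ (p1 ∨ p0))
      [∨I₂] p0 ⊢ (p1 ∨ p0)
        [Ax] p0 ⊢ p0

Result: YES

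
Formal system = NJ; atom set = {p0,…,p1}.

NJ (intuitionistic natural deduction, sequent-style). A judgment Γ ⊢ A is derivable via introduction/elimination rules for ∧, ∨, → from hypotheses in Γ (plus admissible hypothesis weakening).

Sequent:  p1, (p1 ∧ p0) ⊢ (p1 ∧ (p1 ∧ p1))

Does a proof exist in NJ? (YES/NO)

Derivation (root first):
[∧I] p1, (p1 ∧ p0) ⊢ (p1 ∧ (p1 ∧ p1))
  [Wk] p1, p1, (p1 ∧ p0) ⊢ p1
    [Wk] p1, p1 ⊢ p1
      [Ax] p1 ⊢ p1
  [∧I] p1 ⊢ (p1 ∧ p1)
    [Wk] p1, p1 ⊢ p1
      [Ax] p1 ⊢ p1
    [Wk] p1, p1 ⊢ p1
      [Ax] p1 ⊢ p1

Result: YES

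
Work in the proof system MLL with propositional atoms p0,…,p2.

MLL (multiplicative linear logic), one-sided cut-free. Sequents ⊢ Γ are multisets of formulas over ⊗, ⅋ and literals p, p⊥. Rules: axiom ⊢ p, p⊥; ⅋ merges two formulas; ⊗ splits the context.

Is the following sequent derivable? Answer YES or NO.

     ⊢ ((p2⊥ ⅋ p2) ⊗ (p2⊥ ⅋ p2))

Derivation trace:
[⊗]  ⊢ ((p2⊥ ⅋ p2) ⊗ (p2⊥ ⅋ p2))
  [⅋]  ⊢ (p2⊥ ⅋ p2)
    [Ax]  ⊢ p2, p2⊥
  [⅋]  ⊢ (p2⊥ ⅋ p2)
    [Ax]  ⊢ p2, p2⊥

Result: YES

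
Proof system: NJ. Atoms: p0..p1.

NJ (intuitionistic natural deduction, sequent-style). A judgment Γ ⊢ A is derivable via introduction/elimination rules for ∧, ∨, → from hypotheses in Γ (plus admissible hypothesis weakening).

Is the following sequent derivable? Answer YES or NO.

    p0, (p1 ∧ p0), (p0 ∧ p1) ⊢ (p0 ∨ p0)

Proof tree:
[∨I₂] p0, (p1 ∧ p0), (p0 ∧ p1) ⊢ (p0 ∨ p0)
  [Wk] p0, (p1 ∧ p0), (p0 ∧ p1) ⊢ p0
    [Wk] p0, (p1 ∧ p0) ⊢ p0
      [Ax] p0 ⊢ p0

Result: YES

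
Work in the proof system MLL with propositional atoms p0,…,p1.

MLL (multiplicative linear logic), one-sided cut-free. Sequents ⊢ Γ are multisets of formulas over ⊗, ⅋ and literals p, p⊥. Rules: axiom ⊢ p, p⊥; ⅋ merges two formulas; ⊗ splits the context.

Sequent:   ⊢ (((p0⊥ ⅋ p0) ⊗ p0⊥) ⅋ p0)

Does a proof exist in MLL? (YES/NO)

Proof tree:
[⅋]  ⊢ (((p0⊥ ⅋ p0) ⊗ p0⊥) ⅋ p0)
  [⊗]  ⊢ p0, ((p0⊥ ⅋ p0) ⊗ p0⊥)
    [⅋]  ⊢ (p0⊥ ⅋ p0)
      [Ax]  ⊢ p0, p0⊥
    [Ax]  ⊢ p0, p0⊥

Result: YES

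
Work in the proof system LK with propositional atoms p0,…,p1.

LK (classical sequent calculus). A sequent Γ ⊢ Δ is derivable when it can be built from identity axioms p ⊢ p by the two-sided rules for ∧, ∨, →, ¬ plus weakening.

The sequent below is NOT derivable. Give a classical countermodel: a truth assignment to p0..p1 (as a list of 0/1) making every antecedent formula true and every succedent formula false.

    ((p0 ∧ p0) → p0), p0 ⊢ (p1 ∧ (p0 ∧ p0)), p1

Search for a countermodel by truth-table:
  v=00: Γ:[((p0 ∧ p0) → p0)=T, p0=F] Δ:[(p1 ∧ (p0 ∧ p0))=F, p1=F] refutes=False
  v=01: Γ:[((p0 ∧ p0) → p0)=T, p0=F] Δ:[(p1 ∧ (p0 ∧ p0))=F, p1=T] refutes=False
  v=10: Γ:[((p0 ∧ p0) → p0)=T, p0=T] Δ:[(p1 ∧ (p0 ∧ p0))=F, p1=F] refutes=True  ← countermodel

Result: [1, 0]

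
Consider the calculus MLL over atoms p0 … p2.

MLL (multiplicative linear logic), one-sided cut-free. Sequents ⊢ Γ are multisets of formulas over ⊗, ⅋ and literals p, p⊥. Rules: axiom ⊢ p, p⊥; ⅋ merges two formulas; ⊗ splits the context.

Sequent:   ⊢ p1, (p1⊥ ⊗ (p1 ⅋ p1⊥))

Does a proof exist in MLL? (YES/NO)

Proof tree:
[⊗]  ⊢ p1, (p1⊥ ⊗ (p1 ⅋ p1⊥))
  [Ax]  ⊢ p1, p1⊥
  [⅋]  ⊢ (p1 ⅋ p1⊥)
    [Ax]  ⊢ p1, p1⊥

Result: YES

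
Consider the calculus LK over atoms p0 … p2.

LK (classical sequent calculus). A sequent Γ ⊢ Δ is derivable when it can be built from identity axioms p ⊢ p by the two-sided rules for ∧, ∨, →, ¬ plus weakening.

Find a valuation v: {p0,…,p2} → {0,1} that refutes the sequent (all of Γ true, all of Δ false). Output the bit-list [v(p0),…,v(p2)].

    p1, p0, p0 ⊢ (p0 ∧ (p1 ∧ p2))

Truth-table refutation:
  v=000: Γ:[p1=F, p0=F, p0=F] Δ:[(p0 ∧ (p1 ∧ p2))=F] refutes=False
  v=001: Γ:[p1=F, p0=F, p0=F] Δ:[(p0 ∧ (p1 ∧ p2))=F] refutes=False
  v=010: Γ:[p1=T, p0=F, p0=F] Δ:[(p0 ∧ (p1 ∧ p2))=F] refutes=False
  v=011: Γ:[p1=T, p0=F, p0=F] Δ:[(p0 ∧ (p1 ∧ p2))=F] refutes=False
  v=100: Γ:[p1=F, p0=T, p0=T] Δ:[(p0 ∧ (p1 ∧ p2))=F] refutes=False
  v=101: Γ:[p1=F, p0=T, p0=T] Δ:[(p0 ∧ (p1 ∧ p2))=F] refutes=False
  v=110: Γ:[p1=T, p0=T, p0=T] Δ:[(p0 ∧ (p1 ∧ p2))=F] refutes=True  ← countermodel

Result: [1, 1, 0]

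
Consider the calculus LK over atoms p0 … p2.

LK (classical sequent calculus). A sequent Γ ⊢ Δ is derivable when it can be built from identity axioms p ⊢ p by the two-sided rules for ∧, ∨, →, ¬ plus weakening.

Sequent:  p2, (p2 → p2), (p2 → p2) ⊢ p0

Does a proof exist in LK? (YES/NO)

Search for a countermodel by truth-table:
  v=000: Γ:[p2=F, (p2 → p2)=T, (p2 → p2)=T] Δ:[p0=F] refutes=False
  v=001: Γ:[p2=T, (p2 → p2)=T, (p2 → p2)=T] Δ:[p0=F] refutes=True  ← countermodel

Result: NO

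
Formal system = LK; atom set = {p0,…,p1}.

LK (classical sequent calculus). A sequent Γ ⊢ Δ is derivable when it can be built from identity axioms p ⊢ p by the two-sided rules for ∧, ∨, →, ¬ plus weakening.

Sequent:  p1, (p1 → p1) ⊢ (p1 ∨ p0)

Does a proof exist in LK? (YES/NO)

Derivation (root first):
[∨R] p1, (p1 → p1) ⊢ (p1 ∨ p0)
  [→L] p1, (p1 → p1) ⊢ p1, p0
    [WR] p1 ⊢ p1, p0, p1
      [WR] p1 ⊢ p1, p0
        [Ax] p1 ⊢ p1
    [WR] p1 ⊢ p1, p0, p1
      [WR] p1 ⊢ p1, p0
        [Ax] p1 ⊢ p1

Result: YES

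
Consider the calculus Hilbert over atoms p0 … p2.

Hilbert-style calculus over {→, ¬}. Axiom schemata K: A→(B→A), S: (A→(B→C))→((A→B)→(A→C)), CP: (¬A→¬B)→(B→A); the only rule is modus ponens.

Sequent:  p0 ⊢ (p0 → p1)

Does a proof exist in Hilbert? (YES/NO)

Search for a countermodel by truth-table:
  v=000: Γ:[p0=F] Δ:[(p0 → p1)=T] refutes=False
  v=001: Γ:[p0=F] Δ:[(p0 → p1)=T] refutes=False
  v=010: Γ:[p0=F] Δ:[(p0 → p1)=T] refutes=False
  v=011: Γ:[p0=F] Δ:[(p0 → p1)=T] refutes=False
  v=100: Γ:[p0=T] Δ:[(p0 → p1)=F] refutes=True  ← countermodel

Result: NO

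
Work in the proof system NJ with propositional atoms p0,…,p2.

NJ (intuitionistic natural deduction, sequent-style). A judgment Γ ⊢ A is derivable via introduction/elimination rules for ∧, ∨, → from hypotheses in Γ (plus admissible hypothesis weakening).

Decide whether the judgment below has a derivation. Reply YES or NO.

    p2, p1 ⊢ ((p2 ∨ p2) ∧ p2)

Derivation (root first):
[Wk] p2, p1 ⊢ ((p2 ∨ p2) ∧ p2)
  [∧I] p2 ⊢ ((p2 ∨ p2) ∧ p2)
    [∨I₂] p2 ⊢ (p2 ∨ p2)
      [Ax] p2 ⊢ p2
    [Ax] p2 ⊢ p2

Result: YES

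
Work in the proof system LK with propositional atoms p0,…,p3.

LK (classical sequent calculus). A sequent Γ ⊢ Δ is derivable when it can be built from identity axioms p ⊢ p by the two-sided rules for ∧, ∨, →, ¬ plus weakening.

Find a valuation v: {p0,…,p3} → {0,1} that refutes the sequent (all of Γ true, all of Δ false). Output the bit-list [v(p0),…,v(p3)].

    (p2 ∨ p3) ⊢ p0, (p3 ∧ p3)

Truth-table refutation:
  v=0000: Γ:[(p2 ∨ p3)=F] Δ:[p0=F, (p3 ∧ p3)=F] refutes=False
  v=0001: Γ:[(p2 ∨ p3)=T] Δ:[p0=F, (p3 ∧ p3)=T] refutes=False
  v=0010: Γ:[(p2 ∨ p3)=T] Δ:[p0=F, (p3 ∧ p3)=F] refutes=True  ← countermodel

Result: [0, 0, 1, 0]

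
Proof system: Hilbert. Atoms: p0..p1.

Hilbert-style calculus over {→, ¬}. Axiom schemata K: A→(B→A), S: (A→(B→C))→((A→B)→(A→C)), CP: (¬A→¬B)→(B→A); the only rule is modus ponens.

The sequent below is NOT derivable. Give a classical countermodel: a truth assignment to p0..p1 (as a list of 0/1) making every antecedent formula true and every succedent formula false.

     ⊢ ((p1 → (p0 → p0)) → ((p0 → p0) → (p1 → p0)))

Truth-table refutation:
  v=00: Γ:[] Δ:[((p1 → (p0 → p0)) → ((p0 → p0) → (p1 → p0)))=T] refutes=False
  v=01: Γ:[] Δ:[((p1 → (p0 → p0)) → ((p0 → p0) → (p1 → p0)))=F] refutes=True  ← countermodel

Result: [0, 1]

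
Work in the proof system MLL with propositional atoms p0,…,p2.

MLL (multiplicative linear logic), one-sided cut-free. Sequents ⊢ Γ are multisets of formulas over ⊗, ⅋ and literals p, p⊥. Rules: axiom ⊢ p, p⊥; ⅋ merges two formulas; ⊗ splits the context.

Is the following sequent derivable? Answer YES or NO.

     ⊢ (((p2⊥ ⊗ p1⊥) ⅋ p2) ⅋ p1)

Proof tree:
[⅋]  ⊢ (((p2⊥ ⊗ p1⊥) ⅋ p2) ⅋ p1)
  [⅋]  ⊢ p1, ((p2⊥ ⊗ p1⊥) ⅋ p2)
    [⊗]  ⊢ p2, p1, (p2⊥ ⊗ p1⊥)
      [Ax]  ⊢ p2, p2⊥
      [Ax]  ⊢ p1, p1⊥

Result: YES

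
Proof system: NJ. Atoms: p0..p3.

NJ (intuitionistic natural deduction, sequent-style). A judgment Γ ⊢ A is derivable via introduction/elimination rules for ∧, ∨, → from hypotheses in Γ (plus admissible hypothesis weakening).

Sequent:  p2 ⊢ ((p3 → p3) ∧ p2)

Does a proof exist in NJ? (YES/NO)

Derivation trace:
[∧I] p2 ⊢ ((p3 → p3) ∧ p2)
  [→I]  ⊢ (p3 → p3)
    [Ax] p3 ⊢ p3
  [Ax] p2 ⊢ p2

Result: YES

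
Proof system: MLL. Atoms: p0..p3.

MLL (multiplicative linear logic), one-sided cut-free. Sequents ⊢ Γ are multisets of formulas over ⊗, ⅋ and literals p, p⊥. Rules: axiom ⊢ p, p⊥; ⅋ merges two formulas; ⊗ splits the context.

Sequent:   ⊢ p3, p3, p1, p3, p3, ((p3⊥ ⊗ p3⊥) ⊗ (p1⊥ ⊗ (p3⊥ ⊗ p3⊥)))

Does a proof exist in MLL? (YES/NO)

Derivation trace:
[⊗]  ⊢ p3, p3, p1, p3, p3, ((p3⊥ ⊗ p3⊥) ⊗ (p1⊥ ⊗ (p3⊥ ⊗ p3⊥)))
  [⊗]  ⊢ p3, p3, (p3⊥ ⊗ p3⊥)
    [Ax]  ⊢ p3, p3⊥
    [Ax]  ⊢ p3, p3⊥
  [⊗]  ⊢ p1, p3, p3, (p1⊥ ⊗ (p3⊥ ⊗ p3⊥))
    [Ax]  ⊢ p1, p1⊥
    [⊗]  ⊢ p3, p3, (p3⊥ ⊗ p3⊥)
      [Ax]  ⊢ p3, p3⊥
      [Ax]  ⊢ p3, p3⊥

Result: YES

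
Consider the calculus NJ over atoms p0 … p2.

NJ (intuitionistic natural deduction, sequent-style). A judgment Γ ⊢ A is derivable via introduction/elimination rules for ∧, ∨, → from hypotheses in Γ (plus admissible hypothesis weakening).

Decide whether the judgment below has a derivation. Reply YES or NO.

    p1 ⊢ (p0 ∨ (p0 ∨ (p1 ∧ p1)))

Derivation (root first):
[∨I₂] p1 ⊢ (p0 ∨ (p0 ∨ (p1 ∧ p1)))
  [∨I₂] p1 ⊢ (p0 ∨ (p1 ∧ p1))
    [∧I] p1 ⊢ (p1 ∧ p1)
      [Ax] p1 ⊢ p1
      [Ax] p1 ⊢ p1

Result: YES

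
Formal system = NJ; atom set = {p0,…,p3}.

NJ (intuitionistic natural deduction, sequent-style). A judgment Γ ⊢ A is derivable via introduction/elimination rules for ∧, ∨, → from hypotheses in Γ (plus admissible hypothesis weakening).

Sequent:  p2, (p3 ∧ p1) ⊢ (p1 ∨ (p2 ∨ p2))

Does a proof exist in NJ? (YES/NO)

Proof tree:
[Wk] p2, (p3 ∧ p1) ⊢ (p1 ∨ (p2 ∨ p2))
  [∨I₂] p2 ⊢ (p1 ∨ (p2 ∨ p2))
    [∨I₂] p2 ⊢ (p2 ∨ p2)
      [Ax] p2 ⊢ p2

Result: YES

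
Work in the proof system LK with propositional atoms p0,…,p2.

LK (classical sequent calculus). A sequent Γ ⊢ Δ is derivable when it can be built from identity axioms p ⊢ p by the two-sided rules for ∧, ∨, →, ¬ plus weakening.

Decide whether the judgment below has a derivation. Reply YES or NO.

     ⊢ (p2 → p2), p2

Derivation (root first):
[WR]  ⊢ (p2 → p2), p2
  [→R]  ⊢ (p2 → p2)
    [Ax] p2 ⊢ p2

Result: YES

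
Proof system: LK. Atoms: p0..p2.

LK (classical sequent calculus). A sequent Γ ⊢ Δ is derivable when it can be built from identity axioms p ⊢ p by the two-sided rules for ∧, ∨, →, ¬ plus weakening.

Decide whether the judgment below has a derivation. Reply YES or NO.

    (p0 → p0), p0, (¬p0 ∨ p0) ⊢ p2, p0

Derivation trace:
[∨L] (p0 → p0), p0, (¬p0 ∨ p0) ⊢ p2, p0
  [¬L] p0, (p0 → p0), ¬p0 ⊢ p2
    [→L] p0, (p0 → p0) ⊢ p2, p0
      [Ax] p0 ⊢ p0
      [WR] p0 ⊢ p0, p2
        [Ax] p0 ⊢ p0
  [WR] p0 ⊢ p0, p2
    [Ax] p0 ⊢ p0

Result: YES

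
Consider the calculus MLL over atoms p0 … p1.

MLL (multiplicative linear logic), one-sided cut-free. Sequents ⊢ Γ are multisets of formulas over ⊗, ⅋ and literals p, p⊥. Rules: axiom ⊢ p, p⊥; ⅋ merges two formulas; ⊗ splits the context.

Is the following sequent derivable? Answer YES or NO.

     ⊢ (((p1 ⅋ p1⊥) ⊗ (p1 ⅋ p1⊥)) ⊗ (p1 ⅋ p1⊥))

Proof tree:
[⊗]  ⊢ (((p1 ⅋ p1⊥) ⊗ (p1 ⅋ p1⊥)) ⊗ (p1 ⅋ p1⊥))
  [⊗]  ⊢ ((p1 ⅋ p1⊥) ⊗ (p1 ⅋ p1⊥))
    [⅋]  ⊢ (p1 ⅋ p1⊥)
      [Ax]  ⊢ p1, p1⊥
    [⅋]  ⊢ (p1 ⅋ p1⊥)
      [Ax]  ⊢ p1, p1⊥
  [⅋]  ⊢ (p1 ⅋ p1⊥)
    [Ax]  ⊢ p1, p1⊥

Result: YES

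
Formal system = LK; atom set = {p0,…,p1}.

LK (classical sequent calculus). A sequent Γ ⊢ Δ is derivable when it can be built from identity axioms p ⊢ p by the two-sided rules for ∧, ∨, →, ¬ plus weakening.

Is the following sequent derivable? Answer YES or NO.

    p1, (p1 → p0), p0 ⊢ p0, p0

Derivation (root first):
[WR] p1, (p1 → p0), p0 ⊢ p0, p0
  [WL] p1, (p1 → p0), p0 ⊢ p0
    [→L] p1, (p1 → p0) ⊢ p0
      [Ax] p1 ⊢ p1
      [Ax] p0 ⊢ p0

Result: YES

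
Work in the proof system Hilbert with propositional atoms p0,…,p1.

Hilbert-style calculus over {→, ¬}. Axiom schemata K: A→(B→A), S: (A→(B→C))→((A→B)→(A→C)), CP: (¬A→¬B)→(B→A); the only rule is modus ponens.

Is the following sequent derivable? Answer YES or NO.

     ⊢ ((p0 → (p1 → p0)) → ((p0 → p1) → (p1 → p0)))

Search for a countermodel by truth-table:
  v=00: Γ:[] Δ:[((p0 → (p1 → p0)) → ((p0 → p1) → (p1 → p0)))=T] refutes=False
  v=01: Γ:[] Δ:[((p0 → (p1 → p0)) → ((p0 → p1) → (p1 → p0)))=F] refutes=True  ← countermodel

Result: NO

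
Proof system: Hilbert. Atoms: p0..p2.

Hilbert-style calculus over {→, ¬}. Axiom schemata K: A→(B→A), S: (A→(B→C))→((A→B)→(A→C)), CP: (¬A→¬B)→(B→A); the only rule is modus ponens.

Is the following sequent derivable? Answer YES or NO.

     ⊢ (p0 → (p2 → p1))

Enumerate valuations to refute Γ ⊢ Δ:
  v=000: Γ:[] Δ:[(p0 → (p2 → p1))=T] refutes=False
  v=001: Γ:[] Δ:[(p0 → (p2 → p1))=T] refutes=False
  v=010: Γ:[] Δ:[(p0 → (p2 → p1))=T] refutes=False
  v=011: Γ:[] Δ:[(p0 → (p2 → p1))=T] refutes=False
  v=100: Γ:[] Δ:[(p0 → (p2 → p1))=T] refutes=False
  v=101: Γ:[] Δ:[(p0 → (p2 → p1))=F] refutes=True  ← countermodel

Result: NO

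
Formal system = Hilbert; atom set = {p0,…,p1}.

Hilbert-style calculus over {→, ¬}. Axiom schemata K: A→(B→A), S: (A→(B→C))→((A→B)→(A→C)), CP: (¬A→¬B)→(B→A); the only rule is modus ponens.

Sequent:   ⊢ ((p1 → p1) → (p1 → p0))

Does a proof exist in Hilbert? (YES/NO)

Search for a countermodel by truth-table:
  v=00: Γ:[] Δ:[((p1 → p1) → (p1 → p0))=T] refutes=False
  v=01: Γ:[] Δ:[((p1 → p1) → (p1 → p0))=F] refutes=True  ← countermodel

Result: NO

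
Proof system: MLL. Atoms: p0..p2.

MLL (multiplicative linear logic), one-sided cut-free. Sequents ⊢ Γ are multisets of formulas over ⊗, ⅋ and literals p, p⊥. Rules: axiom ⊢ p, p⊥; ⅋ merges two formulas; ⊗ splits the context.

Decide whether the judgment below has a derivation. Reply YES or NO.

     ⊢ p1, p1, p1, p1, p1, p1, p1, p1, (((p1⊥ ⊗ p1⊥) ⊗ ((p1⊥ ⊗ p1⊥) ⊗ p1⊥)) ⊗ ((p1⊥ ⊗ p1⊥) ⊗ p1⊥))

Derivation (root first):
[⊗]  ⊢ p1, p1, p1, p1, p1, p1, p1, p1, (((p1⊥ ⊗ p1⊥) ⊗ ((p1⊥ ⊗ p1⊥) ⊗ p1⊥)) ⊗ ((p1⊥ ⊗ p1⊥) ⊗ p1⊥))
  [⊗]  ⊢ p1, p1, p1, p1, p1, ((p1⊥ ⊗ p1⊥) ⊗ ((p1⊥ ⊗ p1⊥) ⊗ p1⊥))
    [⊗]  ⊢ p1, p1, (p1⊥ ⊗ p1⊥)
      [Ax]  ⊢ p1, p1⊥
      [Ax]  ⊢ p1, p1⊥
    [⊗]  ⊢ p1, p1, p1, ((p1⊥ ⊗ p1⊥) ⊗ p1⊥)
      [⊗]  ⊢ p1, p1, (p1⊥ ⊗ p1⊥)
        [Ax]  ⊢ p1, p1⊥
        [Ax]  ⊢ p1, p1⊥
      [Ax]  ⊢ p1, p1⊥
  [⊗]  ⊢ p1, p1, p1, ((p1⊥ ⊗ p1⊥) ⊗ p1⊥)
    [⊗]  ⊢ p1, p1, (p1⊥ ⊗ p1⊥)
      [Ax]  ⊢ p1, p1⊥
      [Ax]  ⊢ p1, p1⊥
    [Ax]  ⊢ p1, p1⊥

Result: YES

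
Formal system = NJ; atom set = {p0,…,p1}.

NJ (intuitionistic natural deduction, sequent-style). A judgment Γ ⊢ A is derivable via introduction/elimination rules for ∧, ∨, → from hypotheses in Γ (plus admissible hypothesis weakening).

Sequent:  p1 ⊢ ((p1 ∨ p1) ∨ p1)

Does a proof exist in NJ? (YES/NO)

Proof tree:
[∨I₁] p1 ⊢ ((p1 ∨ p1) ∨ p1)
  [∨I₂] p1 ⊢ (p1 ∨ p1)
    [Ax] p1 ⊢ p1

Result: YES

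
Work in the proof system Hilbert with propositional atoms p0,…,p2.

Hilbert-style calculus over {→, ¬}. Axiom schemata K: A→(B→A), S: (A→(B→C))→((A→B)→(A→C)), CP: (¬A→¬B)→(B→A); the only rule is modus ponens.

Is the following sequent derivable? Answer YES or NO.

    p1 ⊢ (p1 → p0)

Enumerate valuations to refute Γ ⊢ Δ:
  v=000: Γ:[p1=F] Δ:[(p1 → p0)=T] refutes=False
  v=001: Γ:[p1=F] Δ:[(p1 → p0)=T] refutes=False
  v=010: Γ:[p1=T] Δ:[(p1 → p0)=F] refutes=True  ← countermodel

Result: NO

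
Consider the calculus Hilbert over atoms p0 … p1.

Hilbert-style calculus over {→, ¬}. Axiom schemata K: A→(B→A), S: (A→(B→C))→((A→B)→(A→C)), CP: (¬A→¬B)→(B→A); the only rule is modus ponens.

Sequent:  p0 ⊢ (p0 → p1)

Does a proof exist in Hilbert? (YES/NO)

Truth-table refutation:
  v=00: Γ:[p0=F] Δ:[(p0 → p1)=T] refutes=False
  v=01: Γ:[p0=F] Δ:[(p0 → p1)=T] refutes=False
  v=10: Γ:[p0=T] Δ:[(p0 → p1)=F] refutes=True  ← countermodel

Result: NO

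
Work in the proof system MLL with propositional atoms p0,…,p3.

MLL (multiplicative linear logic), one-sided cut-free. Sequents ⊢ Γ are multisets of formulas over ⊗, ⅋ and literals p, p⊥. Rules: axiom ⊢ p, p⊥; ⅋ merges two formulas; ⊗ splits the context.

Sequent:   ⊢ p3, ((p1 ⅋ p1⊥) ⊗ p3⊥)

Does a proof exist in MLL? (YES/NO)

Derivation trace:
[⊗]  ⊢ p3, ((p1 ⅋ p1⊥) ⊗ p3⊥)
  [⅋]  ⊢ (p1 ⅋ p1⊥)
    [Ax]  ⊢ p1, p1⊥
  [Ax]  ⊢ p3, p3⊥

Result: YES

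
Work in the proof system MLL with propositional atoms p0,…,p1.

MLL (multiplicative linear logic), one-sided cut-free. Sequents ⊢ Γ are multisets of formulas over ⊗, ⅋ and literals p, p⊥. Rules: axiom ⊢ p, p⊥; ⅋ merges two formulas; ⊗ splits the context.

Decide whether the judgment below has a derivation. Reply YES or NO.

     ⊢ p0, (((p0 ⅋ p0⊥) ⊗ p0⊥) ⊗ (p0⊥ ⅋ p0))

Derivation (root first):
[⊗]  ⊢ p0, (((p0 ⅋ p0⊥) ⊗ p0⊥) ⊗ (p0⊥ ⅋ p0))
  [⊗]  ⊢ p0, ((p0 ⅋ p0⊥) ⊗ p0⊥)
    [⅋]  ⊢ (p0 ⅋ p0⊥)
      [Ax]  ⊢ p0, p0⊥
    [Ax]  ⊢ p0, p0⊥
  [⅋]  ⊢ (p0⊥ ⅋ p0)
    [Ax]  ⊢ p0, p0⊥

Result: YES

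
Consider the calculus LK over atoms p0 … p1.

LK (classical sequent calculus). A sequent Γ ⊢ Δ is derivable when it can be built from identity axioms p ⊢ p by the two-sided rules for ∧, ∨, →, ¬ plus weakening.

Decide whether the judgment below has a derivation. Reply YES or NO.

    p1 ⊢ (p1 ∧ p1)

Derivation (root first):
[∧R] p1 ⊢ (p1 ∧ p1)
  [WL] p1, p1 ⊢ p1
    [Ax] p1 ⊢ p1
  [WL] p1, p1 ⊢ p1
    [Ax] p1 ⊢ p1

Result: YES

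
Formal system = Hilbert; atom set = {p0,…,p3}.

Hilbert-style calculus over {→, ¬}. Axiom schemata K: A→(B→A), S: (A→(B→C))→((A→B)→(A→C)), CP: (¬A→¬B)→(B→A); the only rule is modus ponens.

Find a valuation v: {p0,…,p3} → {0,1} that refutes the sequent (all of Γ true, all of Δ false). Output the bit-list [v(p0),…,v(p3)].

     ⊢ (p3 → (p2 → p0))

Truth-table refutation:
  v=0000: Γ:[] Δ:[(p3 → (p2 → p0))=T] refutes=False
  v=0001: Γ:[] Δ:[(p3 → (p2 → p0))=T] refutes=False
  v=0010: Γ:[] Δ:[(p3 → (p2 → p0))=T] refutes=False
  v=0011: Γ:[] Δ:[(p3 → (p2 → p0))=F] refutes=True  ← countermodel

Result: [0, 0, 1, 1]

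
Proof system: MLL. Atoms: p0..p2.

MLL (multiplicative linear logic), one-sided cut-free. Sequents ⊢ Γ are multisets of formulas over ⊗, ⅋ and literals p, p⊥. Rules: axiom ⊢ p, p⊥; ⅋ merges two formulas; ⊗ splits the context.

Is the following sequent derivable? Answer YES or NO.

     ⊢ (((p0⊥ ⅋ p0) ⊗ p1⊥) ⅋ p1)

Derivation (root first):
[⅋]  ⊢ (((p0⊥ ⅋ p0) ⊗ p1⊥) ⅋ p1)
  [⊗]  ⊢ p1, ((p0⊥ ⅋ p0) ⊗ p1⊥)
    [⅋]  ⊢ (p0⊥ ⅋ p0)
      [Ax]  ⊢ p0, p0⊥
    [Ax]  ⊢ p1, p1⊥

Result: YES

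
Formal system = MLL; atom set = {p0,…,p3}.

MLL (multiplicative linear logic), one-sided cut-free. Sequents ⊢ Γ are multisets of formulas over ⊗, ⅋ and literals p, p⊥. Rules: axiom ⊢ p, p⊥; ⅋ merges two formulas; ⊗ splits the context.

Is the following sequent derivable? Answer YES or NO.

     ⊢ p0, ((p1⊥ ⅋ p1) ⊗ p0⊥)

Derivation (root first):
[⊗]  ⊢ p0, ((p1⊥ ⅋ p1) ⊗ p0⊥)
  [⅋]  ⊢ (p1⊥ ⅋ p1)
    [Ax]  ⊢ p1, p1⊥
  [Ax]  ⊢ p0, p0⊥

Result: YES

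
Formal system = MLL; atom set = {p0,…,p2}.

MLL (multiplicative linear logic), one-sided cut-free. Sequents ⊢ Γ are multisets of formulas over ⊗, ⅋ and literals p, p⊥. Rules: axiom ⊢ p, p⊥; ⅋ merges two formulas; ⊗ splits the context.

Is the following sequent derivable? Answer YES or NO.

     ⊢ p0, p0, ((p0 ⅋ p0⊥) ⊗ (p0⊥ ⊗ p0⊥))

Derivation trace:
[⊗]  ⊢ p0, p0, ((p0 ⅋ p0⊥) ⊗ (p0⊥ ⊗ p0⊥))
  [⅋]  ⊢ (p0 ⅋ p0⊥)
    [Ax]  ⊢ p0, p0⊥
  [⊗]  ⊢ p0, p0, (p0⊥ ⊗ p0⊥)
    [Ax]  ⊢ p0, p0⊥
    [Ax]  ⊢ p0, p0⊥

Result: YES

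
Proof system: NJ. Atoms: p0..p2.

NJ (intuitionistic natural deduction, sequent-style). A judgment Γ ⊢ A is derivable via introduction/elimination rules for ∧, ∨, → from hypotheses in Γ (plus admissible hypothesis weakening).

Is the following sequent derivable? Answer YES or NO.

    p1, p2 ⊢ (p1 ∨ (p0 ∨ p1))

Derivation trace:
[∨I₂] p1, p2 ⊢ (p1 ∨ (p0 ∨ p1))
  [∨I₂] p1, p2 ⊢ (p0 ∨ p1)
    [Wk] p1, p2 ⊢ p1
      [Ax] p1 ⊢ p1

Result: YES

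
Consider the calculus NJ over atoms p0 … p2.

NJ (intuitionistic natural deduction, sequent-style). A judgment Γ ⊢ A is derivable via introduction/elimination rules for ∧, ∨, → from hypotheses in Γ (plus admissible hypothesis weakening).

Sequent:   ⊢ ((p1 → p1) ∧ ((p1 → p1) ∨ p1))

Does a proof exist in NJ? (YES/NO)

Proof tree:
[∧I]  ⊢ ((p1 → p1) ∧ ((p1 → p1) ∨ p1))
  [→I]  ⊢ (p1 → p1)
    [Ax] p1 ⊢ p1
  [∨I₁]  ⊢ ((p1 → p1) ∨ p1)
    [→I]  ⊢ (p1 → p1)
      [Ax] p1 ⊢ p1

Result: YES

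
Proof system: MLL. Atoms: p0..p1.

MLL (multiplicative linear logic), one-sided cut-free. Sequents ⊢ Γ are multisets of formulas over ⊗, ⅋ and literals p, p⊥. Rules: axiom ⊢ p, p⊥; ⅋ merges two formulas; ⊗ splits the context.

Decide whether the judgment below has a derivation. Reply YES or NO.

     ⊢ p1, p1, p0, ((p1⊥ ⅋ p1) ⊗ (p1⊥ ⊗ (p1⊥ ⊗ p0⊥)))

Derivation trace:
[⊗]  ⊢ p1, p1, p0, ((p1⊥ ⅋ p1) ⊗ (p1⊥ ⊗ (p1⊥ ⊗ p0⊥)))
  [⅋]  ⊢ (p1⊥ ⅋ p1)
    [Ax]  ⊢ p1, p1⊥
  [⊗]  ⊢ p1, p1, p0, (p1⊥ ⊗ (p1⊥ ⊗ p0⊥))
    [Ax]  ⊢ p1, p1⊥
    [⊗]  ⊢ p1, p0, (p1⊥ ⊗ p0⊥)
      [Ax]  ⊢ p1, p1⊥
      [Ax]  ⊢ p0, p0⊥

Result: YES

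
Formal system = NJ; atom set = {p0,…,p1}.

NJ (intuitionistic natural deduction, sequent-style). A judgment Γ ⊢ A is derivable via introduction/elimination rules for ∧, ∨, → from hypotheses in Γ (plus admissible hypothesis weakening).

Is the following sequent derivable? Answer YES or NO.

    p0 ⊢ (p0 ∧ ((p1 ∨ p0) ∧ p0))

Derivation (root first):
[∧I] p0 ⊢ (p0 ∧ ((p1 ∨ p0) ∧ p0))
  [Ax] p0 ⊢ p0
  [∧I] p0 ⊢ ((p1 ∨ p0) ∧ p0)
    [∨I₂] p0 ⊢ (p1 ∨ p0)
      [Ax] p0 ⊢ p0
    [Ax] p0 ⊢ p0

Result: YES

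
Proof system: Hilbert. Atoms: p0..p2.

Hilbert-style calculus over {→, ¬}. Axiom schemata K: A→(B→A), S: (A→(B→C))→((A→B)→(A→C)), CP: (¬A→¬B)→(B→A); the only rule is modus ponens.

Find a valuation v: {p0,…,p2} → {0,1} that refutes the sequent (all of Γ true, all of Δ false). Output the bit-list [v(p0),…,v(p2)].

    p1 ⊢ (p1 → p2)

Truth-table refutation:
  v=000: Γ:[p1=F] Δ:[(p1 → p2)=T] refutes=False
  v=001: Γ:[p1=F] Δ:[(p1 → p2)=T] refutes=False
  v=010: Γ:[p1=T] Δ:[(p1 → p2)=F] refutes=True  ← countermodel

Result: [0, 1, 0]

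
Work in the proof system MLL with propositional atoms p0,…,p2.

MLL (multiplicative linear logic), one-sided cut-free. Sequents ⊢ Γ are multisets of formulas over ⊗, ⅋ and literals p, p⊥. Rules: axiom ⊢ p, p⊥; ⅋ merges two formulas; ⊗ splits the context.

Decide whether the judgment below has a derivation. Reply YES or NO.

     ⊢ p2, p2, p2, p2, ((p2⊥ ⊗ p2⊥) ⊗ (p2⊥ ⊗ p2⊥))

Derivation (root first):
[⊗]  ⊢ p2, p2, p2, p2, ((p2⊥ ⊗ p2⊥) ⊗ (p2⊥ ⊗ p2⊥))
  [⊗]  ⊢ p2, p2, (p2⊥ ⊗ p2⊥)
    [Ax]  ⊢ p2, p2⊥
    [Ax]  ⊢ p2, p2⊥
  [⊗]  ⊢ p2, p2, (p2⊥ ⊗ p2⊥)
    [Ax]  ⊢ p2, p2⊥
    [Ax]  ⊢ p2, p2⊥

Result: YES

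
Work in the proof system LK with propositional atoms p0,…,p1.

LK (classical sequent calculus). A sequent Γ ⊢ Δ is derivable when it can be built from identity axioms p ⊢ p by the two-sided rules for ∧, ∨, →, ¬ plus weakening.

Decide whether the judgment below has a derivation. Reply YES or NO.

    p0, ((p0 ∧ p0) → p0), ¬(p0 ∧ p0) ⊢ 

Derivation trace:
[¬L] p0, ((p0 ∧ p0) → p0), ¬(p0 ∧ p0) ⊢ 
  [→L] p0, ((p0 ∧ p0) → p0) ⊢ (p0 ∧ p0)
    [∧R] p0 ⊢ (p0 ∧ p0)
      [Ax] p0 ⊢ p0
      [Ax] p0 ⊢ p0
    [∧R] p0 ⊢ (p0 ∧ p0)
      [Ax] p0 ⊢ p0
      [Ax] p0 ⊢ p0

Result: YES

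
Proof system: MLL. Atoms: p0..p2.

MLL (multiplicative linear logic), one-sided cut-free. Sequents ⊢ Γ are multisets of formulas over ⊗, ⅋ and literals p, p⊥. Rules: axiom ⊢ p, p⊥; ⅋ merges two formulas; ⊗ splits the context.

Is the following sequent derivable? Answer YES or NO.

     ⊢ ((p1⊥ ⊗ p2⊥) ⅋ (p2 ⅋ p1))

Derivation (root first):
[⅋]  ⊢ ((p1⊥ ⊗ p2⊥) ⅋ (p2 ⅋ p1))
  [⅋]  ⊢ (p1⊥ ⊗ p2⊥), (p2 ⅋ p1)
    [⊗]  ⊢ p1, p2, (p1⊥ ⊗ p2⊥)
      [Ax]  ⊢ p1, p1⊥
      [Ax]  ⊢ p2, p2⊥

Result: YES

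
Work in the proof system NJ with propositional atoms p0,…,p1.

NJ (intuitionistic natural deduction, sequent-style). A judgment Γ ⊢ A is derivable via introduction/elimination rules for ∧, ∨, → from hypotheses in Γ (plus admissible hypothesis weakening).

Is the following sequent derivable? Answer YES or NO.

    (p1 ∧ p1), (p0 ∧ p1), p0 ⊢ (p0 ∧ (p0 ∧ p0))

Proof tree:
[∧I] (p1 ∧ p1), (p0 ∧ p1), p0 ⊢ (p0 ∧ (p0 ∧ p0))
  [Wk] p0, (p1 ∧ p1) ⊢ p0
    [Ax] p0 ⊢ p0
  [Wk] p0, (p0 ∧ p1) ⊢ (p0 ∧ p0)
    [∧I] p0 ⊢ (p0 ∧ p0)
      [Ax] p0 ⊢ p0
      [Ax] p0 ⊢ p0

Result: YES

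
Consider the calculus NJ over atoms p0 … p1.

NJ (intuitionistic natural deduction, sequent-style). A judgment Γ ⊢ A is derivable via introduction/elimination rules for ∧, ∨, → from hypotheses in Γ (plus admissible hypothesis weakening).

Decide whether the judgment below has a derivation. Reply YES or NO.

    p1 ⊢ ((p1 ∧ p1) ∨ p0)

Derivation (root first):
[∨I₁] p1 ⊢ ((p1 ∧ p1) ∨ p0)
  [∧I] p1 ⊢ (p1 ∧ p1)
    [Ax] p1 ⊢ p1
    [Ax] p1 ⊢ p1

Result: YES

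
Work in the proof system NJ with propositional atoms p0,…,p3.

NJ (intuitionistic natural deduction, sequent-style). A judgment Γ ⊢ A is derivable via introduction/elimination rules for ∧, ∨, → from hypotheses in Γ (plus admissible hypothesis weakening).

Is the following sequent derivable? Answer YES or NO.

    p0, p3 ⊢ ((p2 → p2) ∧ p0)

Derivation (root first):
[Wk] p0, p3 ⊢ ((p2 → p2) ∧ p0)
  [∧I] p0 ⊢ ((p2 → p2) ∧ p0)
    [→I]  ⊢ (p2 → p2)
      [Ax] p2 ⊢ p2
    [Ax] p0 ⊢ p0

Result: YES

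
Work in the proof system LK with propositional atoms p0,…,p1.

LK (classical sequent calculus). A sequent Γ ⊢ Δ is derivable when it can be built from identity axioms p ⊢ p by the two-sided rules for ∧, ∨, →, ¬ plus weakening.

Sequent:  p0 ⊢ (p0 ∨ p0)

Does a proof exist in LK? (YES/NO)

Derivation (root first):
[∨R] p0 ⊢ (p0 ∨ p0)
  [WR] p0 ⊢ p0, p0
    [Ax] p0 ⊢ p0

Result: YES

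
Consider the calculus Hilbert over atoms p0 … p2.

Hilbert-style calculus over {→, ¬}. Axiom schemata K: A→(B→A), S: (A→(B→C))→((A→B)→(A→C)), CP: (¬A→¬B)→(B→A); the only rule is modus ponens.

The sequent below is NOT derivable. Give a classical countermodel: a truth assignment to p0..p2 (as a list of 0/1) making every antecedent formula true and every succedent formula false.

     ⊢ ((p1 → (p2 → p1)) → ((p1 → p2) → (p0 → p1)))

Search for a countermodel by truth-table:
  v=000: Γ:[] Δ:[((p1 → (p2 → p1)) → ((p1 → p2) → (p0 → p1)))=T] refutes=False
  v=001: Γ:[] Δ:[((p1 → (p2 → p1)) → ((p1 → p2) → (p0 → p1)))=T] refutes=False
  v=010: Γ:[] Δ:[((p1 → (p2 → p1)) → ((p1 → p2) → (p0 → p1)))=T] refutes=False
  v=011: Γ:[] Δ:[((p1 → (p2 → p1)) → ((p1 → p2) → (p0 → p1)))=T] refutes=False
  v=100: Γ:[] Δ:[((p1 → (p2 → p1)) → ((p1 → p2) → (p0 → p1)))=F] refutes=True  ← countermodel

Result: [1, 0, 0]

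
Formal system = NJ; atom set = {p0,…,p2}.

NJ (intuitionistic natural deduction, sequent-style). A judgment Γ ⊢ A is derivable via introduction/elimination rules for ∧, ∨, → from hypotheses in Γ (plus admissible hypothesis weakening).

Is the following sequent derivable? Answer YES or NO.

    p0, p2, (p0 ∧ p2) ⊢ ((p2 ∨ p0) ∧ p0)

Proof tree:
[∧I] p0, p2, (p0 ∧ p2) ⊢ ((p2 ∨ p0) ∧ p0)
  [∨I₁] p2 ⊢ (p2 ∨ p0)
    [Ax] p2 ⊢ p2
  [Wk] p0, (p0 ∧ p2) ⊢ p0
    [Ax] p0 ⊢ p0

Result: YES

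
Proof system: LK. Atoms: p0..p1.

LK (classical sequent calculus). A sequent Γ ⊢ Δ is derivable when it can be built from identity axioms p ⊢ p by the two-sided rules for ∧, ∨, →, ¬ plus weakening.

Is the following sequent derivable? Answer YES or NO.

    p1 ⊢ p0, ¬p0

Proof tree:
[WL] p1 ⊢ p0, ¬p0
  [¬R]  ⊢ p0, ¬p0
    [Ax] p0 ⊢ p0

Result: YES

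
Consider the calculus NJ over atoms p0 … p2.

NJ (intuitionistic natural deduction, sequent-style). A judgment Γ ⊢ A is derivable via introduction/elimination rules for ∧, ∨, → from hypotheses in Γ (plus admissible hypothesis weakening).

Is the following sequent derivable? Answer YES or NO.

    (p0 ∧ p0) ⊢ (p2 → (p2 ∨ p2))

Derivation trace:
[Wk] (p0 ∧ p0) ⊢ (p2 → (p2 ∨ p2))
  [→I]  ⊢ (p2 → (p2 ∨ p2))
    [∨I₂] p2 ⊢ (p2 ∨ p2)
      [Ax] p2 ⊢ p2

Result: YES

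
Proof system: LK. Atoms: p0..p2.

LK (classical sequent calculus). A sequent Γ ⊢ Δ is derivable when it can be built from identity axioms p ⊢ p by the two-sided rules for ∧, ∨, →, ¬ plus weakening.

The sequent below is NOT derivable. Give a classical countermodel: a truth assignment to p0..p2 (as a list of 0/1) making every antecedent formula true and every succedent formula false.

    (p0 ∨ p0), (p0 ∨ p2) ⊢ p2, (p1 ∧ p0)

Search for a countermodel by truth-table:
  v=000: Γ:[(p0 ∨ p0)=F, (p0 ∨ p2)=F] Δ:[p2=F, (p1 ∧ p0)=F] refutes=False
  v=001: Γ:[(p0 ∨ p0)=F, (p0 ∨ p2)=T] Δ:[p2=T, (p1 ∧ p0)=F] refutes=False
  v=010: Γ:[(p0 ∨ p0)=F, (p0 ∨ p2)=F] Δ:[p2=F, (p1 ∧ p0)=F] refutes=False
  v=011: Γ:[(p0 ∨ p0)=F, (p0 ∨ p2)=T] Δ:[p2=T, (p1 ∧ p0)=F] refutes=False
  v=100: Γ:[(p0 ∨ p0)=T, (p0 ∨ p2)=T] Δ:[p2=F, (p1 ∧ p0)=F] refutes=True  ← countermodel

Result: [1, 0, 0]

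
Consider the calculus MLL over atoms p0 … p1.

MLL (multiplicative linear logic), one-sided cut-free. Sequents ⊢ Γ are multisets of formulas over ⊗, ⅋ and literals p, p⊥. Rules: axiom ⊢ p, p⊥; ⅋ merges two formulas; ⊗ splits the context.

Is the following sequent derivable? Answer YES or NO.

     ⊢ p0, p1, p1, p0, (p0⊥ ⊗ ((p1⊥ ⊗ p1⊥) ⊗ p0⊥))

Proof tree:
[⊗]  ⊢ p0, p1, p1, p0, (p0⊥ ⊗ ((p1⊥ ⊗ p1⊥) ⊗ p0⊥))
  [Ax]  ⊢ p0, p0⊥
  [⊗]  ⊢ p1, p1, p0, ((p1⊥ ⊗ p1⊥) ⊗ p0⊥)
    [⊗]  ⊢ p1, p1, (p1⊥ ⊗ p1⊥)
      [Ax]  ⊢ p1, p1⊥
      [Ax]  ⊢ p1, p1⊥
    [Ax]  ⊢ p0, p0⊥

Result: YES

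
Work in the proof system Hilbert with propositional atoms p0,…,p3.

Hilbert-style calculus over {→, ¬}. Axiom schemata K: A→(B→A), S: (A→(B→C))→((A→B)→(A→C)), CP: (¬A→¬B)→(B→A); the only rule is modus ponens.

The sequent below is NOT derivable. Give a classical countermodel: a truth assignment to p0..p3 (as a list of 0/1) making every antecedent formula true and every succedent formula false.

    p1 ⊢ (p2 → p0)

Enumerate valuations to refute Γ ⊢ Δ:
  v=0000: Γ:[p1=F] Δ:[(p2 → p0)=T] refutes=False
  v=0001: Γ:[p1=F] Δ:[(p2 → p0)=T] refutes=False
  v=0010: Γ:[p1=F] Δ:[(p2 → p0)=F] refutes=False
  v=0011: Γ:[p1=F] Δ:[(p2 → p0)=F] refutes=False
  v=0100: Γ:[p1=T] Δ:[(p2 → p0)=T] refutes=False
  v=0101: Γ:[p1=T] Δ:[(p2 → p0)=T] refutes=False
  v=0110: Γ:[p1=T] Δ:[(p2 → p0)=F] refutes=True  ← countermodel

Result: [0, 1, 1, 0]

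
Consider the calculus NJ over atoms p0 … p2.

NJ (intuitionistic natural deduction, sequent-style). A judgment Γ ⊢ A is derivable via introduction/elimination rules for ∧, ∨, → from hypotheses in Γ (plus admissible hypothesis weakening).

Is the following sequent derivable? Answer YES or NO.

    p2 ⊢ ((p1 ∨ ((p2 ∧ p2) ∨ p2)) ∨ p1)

Derivation trace:
[∨I₁] p2 ⊢ ((p1 ∨ ((p2 ∧ p2) ∨ p2)) ∨ p1)
  [∨I₂] p2 ⊢ (p1 ∨ ((p2 ∧ p2) ∨ p2))
    [∨I₁] p2 ⊢ ((p2 ∧ p2) ∨ p2)
      [∧I] p2 ⊢ (p2 ∧ p2)
        [Ax] p2 ⊢ p2
        [Ax] p2 ⊢ p2

Result: YES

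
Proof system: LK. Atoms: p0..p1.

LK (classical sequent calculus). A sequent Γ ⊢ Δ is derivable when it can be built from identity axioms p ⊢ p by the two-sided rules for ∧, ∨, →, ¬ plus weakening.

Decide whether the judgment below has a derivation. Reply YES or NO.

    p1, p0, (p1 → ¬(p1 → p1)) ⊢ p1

Proof tree:
[WR] p1, p0, (p1 → ¬(p1 → p1)) ⊢ p1
  [→L] p1, p0, (p1 → ¬(p1 → p1)) ⊢ 
    [WL] p1, p0 ⊢ p1
      [Ax] p1 ⊢ p1
    [¬L] ¬(p1 → p1) ⊢ 
      [→R]  ⊢ (p1 → p1)
        [Ax] p1 ⊢ p1

Result: YES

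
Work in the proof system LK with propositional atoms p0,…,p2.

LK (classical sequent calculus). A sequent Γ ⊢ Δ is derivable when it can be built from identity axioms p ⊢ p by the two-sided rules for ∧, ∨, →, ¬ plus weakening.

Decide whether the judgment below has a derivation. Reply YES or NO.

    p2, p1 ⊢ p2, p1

Derivation (root first):
[WL] p2, p1 ⊢ p2, p1
  [WR] p2 ⊢ p2, p1
    [Ax] p2 ⊢ p2

Result: YES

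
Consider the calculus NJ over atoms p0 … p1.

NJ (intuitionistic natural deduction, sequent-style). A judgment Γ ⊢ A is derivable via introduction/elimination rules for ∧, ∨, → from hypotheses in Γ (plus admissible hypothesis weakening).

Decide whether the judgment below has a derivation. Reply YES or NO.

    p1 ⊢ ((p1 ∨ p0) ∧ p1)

Derivation trace:
[∧I] p1 ⊢ ((p1 ∨ p0) ∧ p1)
  [∨I₁] p1, p1 ⊢ (p1 ∨ p0)
    [Wk] p1, p1 ⊢ p1
      [Ax] p1 ⊢ p1
  [Wk] p1, p1 ⊢ p1
    [Ax] p1 ⊢ p1

Result: YES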